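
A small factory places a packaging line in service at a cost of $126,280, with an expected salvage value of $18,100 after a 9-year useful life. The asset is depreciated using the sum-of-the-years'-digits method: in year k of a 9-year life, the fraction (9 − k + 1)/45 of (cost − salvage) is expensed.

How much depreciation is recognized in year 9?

Depreciable base = $126,280 − $18,100 = $108,180.
Sum of the years' digits = 9+8+7+6+5+4+3+2+1 = 45.
Year 1: $108,180 × 9/45 = $21,636. Book value $104,644.
Year 2: $108,180 × 8/45 = $19,232. Book value $85,412.
Year 3: $108,180 × 7/45 = $16,828. Book value $68,584.
Year 4: $108,180 × 6/45 = $14,424. Book value $54,160.
Year 5: $108,180 × 5/45 = $12,020. Book value $42,140.
Year 6: $108,180 × 4/45 = $9,616. Book value $32,524.
Year 7: $108,180 × 3/45 = $7,212. Book value $25,312.
Year 8: $108,180 × 2/45 = $4,808. Book value $20,504.
Year 9: $108,180 × 1/45 = $2,404. Book value $18,100.

$2,404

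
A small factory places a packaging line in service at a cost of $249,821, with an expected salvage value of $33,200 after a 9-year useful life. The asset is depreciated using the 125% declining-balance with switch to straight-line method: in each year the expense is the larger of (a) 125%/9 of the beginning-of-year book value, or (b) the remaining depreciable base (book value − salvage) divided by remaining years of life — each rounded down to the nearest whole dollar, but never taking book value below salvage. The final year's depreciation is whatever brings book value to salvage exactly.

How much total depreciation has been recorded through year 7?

Depreciable base = $249,821 − $33,200 = $216,621.
Year 1: DB = ⌊$249,821 × 125%/9⌋ = $34,697; SL = ⌊$216,621/9⌋ = $24,069 → take DB $34,697. Book value $215,124.
Year 2: DB = ⌊$215,124 × 125%/9⌋ = $29,878; SL = ⌊$181,924/8⌋ = $22,740 → take DB $29,878. Book value $185,246.
Year 3: DB = ⌊$185,246 × 125%/9⌋ = $25,728; SL = ⌊$152,046/7⌋ = $21,720 → take DB $25,728. Book value $159,518.
Year 4: DB = ⌊$159,518 × 125%/9⌋ = $22,155; SL = ⌊$126,318/6⌋ = $21,053 → take DB $22,155. Book value $137,363.
Year 5: DB = ⌊$137,363 × 125%/9⌋ = $19,078; SL = ⌊$104,163/5⌋ = $20,832 → take SL $20,832. Book value $116,531.
Year 6: DB = ⌊$116,531 × 125%/9⌋ = $16,184; SL = ⌊$83,331/4⌋ = $20,832 → take SL $20,832. Book value $95,699.
Year 7: DB = ⌊$95,699 × 125%/9⌋ = $13,291; SL = ⌊$62,499/3⌋ = $20,833 → take SL $20,833. Book value $74,866.
Accumulated through year 7 = $249,821 − $74,866 = $174,955.

$174,955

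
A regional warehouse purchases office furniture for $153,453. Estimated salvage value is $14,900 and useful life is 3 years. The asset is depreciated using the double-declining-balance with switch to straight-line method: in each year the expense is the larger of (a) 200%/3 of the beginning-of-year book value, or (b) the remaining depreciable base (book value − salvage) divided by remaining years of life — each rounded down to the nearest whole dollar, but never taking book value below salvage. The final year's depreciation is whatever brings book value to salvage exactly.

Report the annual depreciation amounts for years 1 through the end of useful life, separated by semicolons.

Depreciable base = $153,453 − $14,900 = $138,553.
Year 1: DB = ⌊$153,453 × 200%/3⌋ = $102,302; SL = ⌊$138,553/3⌋ = $46,184 → take DB $102,302. Book value $51,151.
Year 2: DB = ⌊$51,151 × 200%/3⌋ = $34,100; SL = ⌊$36,251/2⌋ = $18,125 → take DB $34,100. Book value $17,051.
Year 3 (final): $17,051 − $14,900 = $2,151. Book value $14,900.

$102,302; $34,100; $2,151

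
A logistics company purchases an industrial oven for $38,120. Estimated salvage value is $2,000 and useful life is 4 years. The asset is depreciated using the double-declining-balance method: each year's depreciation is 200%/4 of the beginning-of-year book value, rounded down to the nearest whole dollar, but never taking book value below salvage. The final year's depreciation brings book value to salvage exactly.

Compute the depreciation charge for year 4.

Depreciable base = $38,120 − $2,000 = $36,120.
Year 1: ⌊$38,120 × 200%/4⌋ = $19,060. Book value $19,060.
Year 2: ⌊$19,060 × 200%/4⌋ = $9,530. Book value $9,530.
Year 3: ⌊$9,530 × 200%/4⌋ = $4,765. Book value $4,765.
Year 4 (final): $4,765 − $2,000 = $2,765. Book value $2,000.

$2,765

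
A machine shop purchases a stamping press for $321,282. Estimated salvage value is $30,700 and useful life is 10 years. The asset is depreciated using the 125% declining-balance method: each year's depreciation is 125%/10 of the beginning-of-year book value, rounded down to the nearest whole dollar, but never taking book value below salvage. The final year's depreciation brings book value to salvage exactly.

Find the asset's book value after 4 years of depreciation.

$188,331

Depreciable base = $321,282 − $30,700 = $290,582.
Year 1: ⌊$321,282 × 125%/10⌋ = $40,160. Book value $281,122.
Year 2: ⌊$281,122 × 125%/10⌋ = $35,140. Book value $245,982.
Year 3: ⌊$245,982 × 125%/10⌋ = $30,747. Book value $215,235.
Year 4: ⌊$215,235 × 125%/10⌋ = $26,904. Book value $188,331.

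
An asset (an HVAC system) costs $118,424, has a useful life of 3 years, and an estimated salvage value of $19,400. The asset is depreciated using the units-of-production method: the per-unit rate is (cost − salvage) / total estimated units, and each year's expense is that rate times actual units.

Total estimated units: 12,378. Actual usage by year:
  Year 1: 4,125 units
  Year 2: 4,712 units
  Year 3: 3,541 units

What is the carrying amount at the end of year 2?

Depreciable base = $118,424 − $19,400 = $99,024.
Rate = $99,024 / 12,378 units = $8 per unit.
Year 1: 4,125 × $8 = $33,000. Book value $85,424.
Year 2: 4,712 × $8 = $37,696. Book value $47,728.

$47,728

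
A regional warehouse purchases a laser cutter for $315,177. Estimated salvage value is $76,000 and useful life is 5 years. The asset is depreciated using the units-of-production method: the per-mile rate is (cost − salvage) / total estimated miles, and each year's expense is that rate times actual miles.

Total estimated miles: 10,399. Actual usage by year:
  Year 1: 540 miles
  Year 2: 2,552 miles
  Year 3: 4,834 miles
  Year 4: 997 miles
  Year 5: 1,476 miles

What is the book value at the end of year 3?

$132,879

Depreciable base = $315,177 − $76,000 = $239,177.
Rate = $239,177 / 10,399 miles = $23 per mile.
Year 1: 540 × $23 = $12,420. Book value $302,757.
Year 2: 2,552 × $23 = $58,696. Book value $244,061.
Year 3: 4,834 × $23 = $111,182. Book value $132,879.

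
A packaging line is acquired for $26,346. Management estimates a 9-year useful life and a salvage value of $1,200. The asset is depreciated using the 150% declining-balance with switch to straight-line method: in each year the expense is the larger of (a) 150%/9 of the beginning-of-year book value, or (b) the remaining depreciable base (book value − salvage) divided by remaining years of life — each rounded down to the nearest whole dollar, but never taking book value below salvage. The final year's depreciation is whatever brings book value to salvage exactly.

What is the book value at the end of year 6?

$8,104

Depreciable base = $26,346 − $1,200 = $25,146.
Year 1: DB = ⌊$26,346 × 150%/9⌋ = $4,391; SL = ⌊$25,146/9⌋ = $2,794 → take DB $4,391. Book value $21,955.
Year 2: DB = ⌊$21,955 × 150%/9⌋ = $3,659; SL = ⌊$20,755/8⌋ = $2,594 → take DB $3,659. Book value $18,296.
Year 3: DB = ⌊$18,296 × 150%/9⌋ = $3,049; SL = ⌊$17,096/7⌋ = $2,442 → take DB $3,049. Book value $15,247.
Year 4: DB = ⌊$15,247 × 150%/9⌋ = $2,541; SL = ⌊$14,047/6⌋ = $2,341 → take DB $2,541. Book value $12,706.
Year 5: DB = ⌊$12,706 × 150%/9⌋ = $2,117; SL = ⌊$11,506/5⌋ = $2,301 → take SL $2,301. Book value $10,405.
Year 6: DB = ⌊$10,405 × 150%/9⌋ = $1,734; SL = ⌊$9,205/4⌋ = $2,301 → take SL $2,301. Book value $8,104.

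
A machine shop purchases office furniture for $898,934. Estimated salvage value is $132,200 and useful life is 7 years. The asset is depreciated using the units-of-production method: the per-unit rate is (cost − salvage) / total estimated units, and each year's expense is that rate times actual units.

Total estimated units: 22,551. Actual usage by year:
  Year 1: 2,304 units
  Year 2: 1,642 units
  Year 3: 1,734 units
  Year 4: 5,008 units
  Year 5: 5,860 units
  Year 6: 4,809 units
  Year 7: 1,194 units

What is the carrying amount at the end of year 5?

Depreciable base = $898,934 − $132,200 = $766,734.
Rate = $766,734 / 22,551 units = $34 per unit.
Year 1: 2,304 × $34 = $78,336. Book value $820,598.
Year 2: 1,642 × $34 = $55,828. Book value $764,770.
Year 3: 1,734 × $34 = $58,956. Book value $705,814.
Year 4: 5,008 × $34 = $170,272. Book value $535,542.
Year 5: 5,860 × $34 = $199,240. Book value $336,302.

$336,302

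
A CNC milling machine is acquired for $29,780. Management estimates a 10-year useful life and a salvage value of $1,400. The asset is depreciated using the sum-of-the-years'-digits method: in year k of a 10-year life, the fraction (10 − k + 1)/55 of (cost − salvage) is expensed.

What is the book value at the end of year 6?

$6,560

Depreciable base = $29,780 − $1,400 = $28,380.
Sum of the years' digits = 10+9+8+7+6+5+4+3+2+1 = 55.
Year 1: $28,380 × 10/55 = $5,160. Book value $24,620.
Year 2: $28,380 × 9/55 = $4,644. Book value $19,976.
Year 3: $28,380 × 8/55 = $4,128. Book value $15,848.
Year 4: $28,380 × 7/55 = $3,612. Book value $12,236.
Year 5: $28,380 × 6/55 = $3,096. Book value $9,140.
Year 6: $28,380 × 5/55 = $2,580. Book value $6,560.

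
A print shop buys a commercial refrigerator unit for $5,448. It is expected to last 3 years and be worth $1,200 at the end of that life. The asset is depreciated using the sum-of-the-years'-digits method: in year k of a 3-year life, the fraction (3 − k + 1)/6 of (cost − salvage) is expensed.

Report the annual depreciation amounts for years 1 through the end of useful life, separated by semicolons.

Depreciable base = $5,448 − $1,200 = $4,248.
Sum of the years' digits = 3+2+1 = 6.
Year 1: $4,248 × 3/6 = $2,124. Book value $3,324.
Year 2: $4,248 × 2/6 = $1,416. Book value $1,908.
Year 3: $4,248 × 1/6 = $708. Book value $1,200.

$2,124; $1,416; $708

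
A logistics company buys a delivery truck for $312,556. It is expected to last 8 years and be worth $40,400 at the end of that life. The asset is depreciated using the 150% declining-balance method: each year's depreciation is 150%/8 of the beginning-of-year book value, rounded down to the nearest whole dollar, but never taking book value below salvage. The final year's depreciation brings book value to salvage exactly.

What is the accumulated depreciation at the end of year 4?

$176,342

Depreciable base = $312,556 − $40,400 = $272,156.
Year 1: ⌊$312,556 × 150%/8⌋ = $58,604. Book value $253,952.
Year 2: ⌊$253,952 × 150%/8⌋ = $47,616. Book value $206,336.
Year 3: ⌊$206,336 × 150%/8⌋ = $38,688. Book value $167,648.
Year 4: ⌊$167,648 × 150%/8⌋ = $31,434. Book value $136,214.
Accumulated through year 4 = $312,556 − $136,214 = $176,342.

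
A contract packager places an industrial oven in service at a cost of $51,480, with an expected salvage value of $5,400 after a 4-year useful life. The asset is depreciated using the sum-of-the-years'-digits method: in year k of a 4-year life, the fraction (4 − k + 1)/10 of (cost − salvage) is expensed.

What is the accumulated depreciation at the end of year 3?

$41,472

Depreciable base = $51,480 − $5,400 = $46,080.
Sum of the years' digits = 4+3+2+1 = 10.
Year 1: $46,080 × 4/10 = $18,432. Book value $33,048.
Year 2: $46,080 × 3/10 = $13,824. Book value $19,224.
Year 3: $46,080 × 2/10 = $9,216. Book value $10,008.
Accumulated through year 3 = $51,480 − $10,008 = $41,472.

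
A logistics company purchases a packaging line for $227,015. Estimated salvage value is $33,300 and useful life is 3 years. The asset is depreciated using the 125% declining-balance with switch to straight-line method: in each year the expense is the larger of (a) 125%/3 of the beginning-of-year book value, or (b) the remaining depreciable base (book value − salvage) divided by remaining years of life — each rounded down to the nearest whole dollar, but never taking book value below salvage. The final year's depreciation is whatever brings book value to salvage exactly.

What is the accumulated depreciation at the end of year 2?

Depreciable base = $227,015 − $33,300 = $193,715.
Year 1: DB = ⌊$227,015 × 125%/3⌋ = $94,589; SL = ⌊$193,715/3⌋ = $64,571 → take DB $94,589. Book value $132,426.
Year 2: DB = ⌊$132,426 × 125%/3⌋ = $55,177; SL = ⌊$99,126/2⌋ = $49,563 → take DB $55,177. Book value $77,249.
Accumulated through year 2 = $227,015 − $77,249 = $149,766.

$149,766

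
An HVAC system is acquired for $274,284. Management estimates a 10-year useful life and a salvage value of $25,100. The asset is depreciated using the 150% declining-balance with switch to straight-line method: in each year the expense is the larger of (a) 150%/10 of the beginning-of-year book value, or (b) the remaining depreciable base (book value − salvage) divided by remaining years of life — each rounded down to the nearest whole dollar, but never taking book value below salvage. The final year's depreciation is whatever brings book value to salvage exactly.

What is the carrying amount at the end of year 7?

Depreciable base = $274,284 − $25,100 = $249,184.
Year 1: DB = ⌊$274,284 × 150%/10⌋ = $41,142; SL = ⌊$249,184/10⌋ = $24,918 → take DB $41,142. Book value $233,142.
Year 2: DB = ⌊$233,142 × 150%/10⌋ = $34,971; SL = ⌊$208,042/9⌋ = $23,115 → take DB $34,971. Book value $198,171.
Year 3: DB = ⌊$198,171 × 150%/10⌋ = $29,725; SL = ⌊$173,071/8⌋ = $21,633 → take DB $29,725. Book value $168,446.
Year 4: DB = ⌊$168,446 × 150%/10⌋ = $25,266; SL = ⌊$143,346/7⌋ = $20,478 → take DB $25,266. Book value $143,180.
Year 5: DB = ⌊$143,180 × 150%/10⌋ = $21,477; SL = ⌊$118,080/6⌋ = $19,680 → take DB $21,477. Book value $121,703.
Year 6: DB = ⌊$121,703 × 150%/10⌋ = $18,255; SL = ⌊$96,603/5⌋ = $19,320 → take SL $19,320. Book value $102,383.
Year 7: DB = ⌊$102,383 × 150%/10⌋ = $15,357; SL = ⌊$77,283/4⌋ = $19,320 → take SL $19,320. Book value $83,063.

$83,063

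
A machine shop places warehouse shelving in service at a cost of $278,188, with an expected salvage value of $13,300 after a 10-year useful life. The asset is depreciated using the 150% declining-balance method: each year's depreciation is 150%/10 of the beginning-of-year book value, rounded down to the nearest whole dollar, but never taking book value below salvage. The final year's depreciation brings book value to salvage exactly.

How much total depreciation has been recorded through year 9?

$213,753

Depreciable base = $278,188 − $13,300 = $264,888.
Year 1: ⌊$278,188 × 150%/10⌋ = $41,728. Book value $236,460.
Year 2: ⌊$236,460 × 150%/10⌋ = $35,469. Book value $200,991.
Year 3: ⌊$200,991 × 150%/10⌋ = $30,148. Book value $170,843.
Year 4: ⌊$170,843 × 150%/10⌋ = $25,626. Book value $145,217.
Year 5: ⌊$145,217 × 150%/10⌋ = $21,782. Book value $123,435.
Year 6: ⌊$123,435 × 150%/10⌋ = $18,515. Book value $104,920.
Year 7: ⌊$104,920 × 150%/10⌋ = $15,738. Book value $89,182.
Year 8: ⌊$89,182 × 150%/10⌋ = $13,377. Book value $75,805.
Year 9: ⌊$75,805 × 150%/10⌋ = $11,370. Book value $64,435.
Accumulated through year 9 = $278,188 − $64,435 = $213,753.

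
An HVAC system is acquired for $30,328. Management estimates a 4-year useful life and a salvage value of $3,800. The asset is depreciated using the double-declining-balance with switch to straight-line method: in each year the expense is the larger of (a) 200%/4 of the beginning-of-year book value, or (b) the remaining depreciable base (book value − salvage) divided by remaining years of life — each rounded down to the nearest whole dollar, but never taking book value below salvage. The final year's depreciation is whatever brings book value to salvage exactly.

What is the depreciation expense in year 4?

Depreciable base = $30,328 − $3,800 = $26,528.
Year 1: DB = ⌊$30,328 × 200%/4⌋ = $15,164; SL = ⌊$26,528/4⌋ = $6,632 → take DB $15,164. Book value $15,164.
Year 2: DB = ⌊$15,164 × 200%/4⌋ = $7,582; SL = ⌊$11,364/3⌋ = $3,788 → take DB $7,582. Book value $7,582.
Year 3: DB = ⌊$7,582 × 200%/4⌋ = $3,791; SL = ⌊$3,782/2⌋ = $1,891 → take DB $3,791, capped at $3,782. Book value $3,800.
Year 4 (final): $3,800 − $3,800 = $0. Book value $3,800.

$0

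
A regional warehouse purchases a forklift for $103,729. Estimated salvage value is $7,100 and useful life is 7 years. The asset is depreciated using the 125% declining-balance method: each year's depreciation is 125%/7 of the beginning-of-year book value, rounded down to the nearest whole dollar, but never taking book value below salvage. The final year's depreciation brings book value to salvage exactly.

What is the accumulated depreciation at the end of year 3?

Depreciable base = $103,729 − $7,100 = $96,629.
Year 1: ⌊$103,729 × 125%/7⌋ = $18,523. Book value $85,206.
Year 2: ⌊$85,206 × 125%/7⌋ = $15,215. Book value $69,991.
Year 3: ⌊$69,991 × 125%/7⌋ = $12,498. Book value $57,493.
Accumulated through year 3 = $103,729 − $57,493 = $46,236.

$46,236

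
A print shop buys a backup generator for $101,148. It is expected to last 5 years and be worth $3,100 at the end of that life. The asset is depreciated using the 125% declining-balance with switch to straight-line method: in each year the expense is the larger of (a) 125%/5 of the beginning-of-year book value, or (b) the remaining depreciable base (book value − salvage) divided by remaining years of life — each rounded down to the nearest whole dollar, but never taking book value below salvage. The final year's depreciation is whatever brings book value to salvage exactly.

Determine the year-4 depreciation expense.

Depreciable base = $101,148 − $3,100 = $98,048.
Year 1: DB = ⌊$101,148 × 125%/5⌋ = $25,287; SL = ⌊$98,048/5⌋ = $19,609 → take DB $25,287. Book value $75,861.
Year 2: DB = ⌊$75,861 × 125%/5⌋ = $18,965; SL = ⌊$72,761/4⌋ = $18,190 → take DB $18,965. Book value $56,896.
Year 3: DB = ⌊$56,896 × 125%/5⌋ = $14,224; SL = ⌊$53,796/3⌋ = $17,932 → take SL $17,932. Book value $38,964.
Year 4: DB = ⌊$38,964 × 125%/5⌋ = $9,741; SL = ⌊$35,864/2⌋ = $17,932 → take SL $17,932. Book value $21,032.

$17,932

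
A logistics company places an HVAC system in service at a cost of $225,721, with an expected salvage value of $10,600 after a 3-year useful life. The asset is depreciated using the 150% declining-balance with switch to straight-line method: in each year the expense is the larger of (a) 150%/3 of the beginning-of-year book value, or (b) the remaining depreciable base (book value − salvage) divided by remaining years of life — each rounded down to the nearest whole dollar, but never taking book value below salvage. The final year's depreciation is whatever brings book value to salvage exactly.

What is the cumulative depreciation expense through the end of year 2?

Depreciable base = $225,721 − $10,600 = $215,121.
Year 1: DB = ⌊$225,721 × 150%/3⌋ = $112,860; SL = ⌊$215,121/3⌋ = $71,707 → take DB $112,860. Book value $112,861.
Year 2: DB = ⌊$112,861 × 150%/3⌋ = $56,430; SL = ⌊$102,261/2⌋ = $51,130 → take DB $56,430. Book value $56,431.
Accumulated through year 2 = $225,721 − $56,431 = $169,290.

$169,290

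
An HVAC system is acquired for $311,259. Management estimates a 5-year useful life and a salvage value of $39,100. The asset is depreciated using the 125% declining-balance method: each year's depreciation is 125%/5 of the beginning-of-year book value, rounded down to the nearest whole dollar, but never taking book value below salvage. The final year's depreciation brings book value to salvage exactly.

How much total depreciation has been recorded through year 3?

$179,946

Depreciable base = $311,259 − $39,100 = $272,159.
Year 1: ⌊$311,259 × 125%/5⌋ = $77,814. Book value $233,445.
Year 2: ⌊$233,445 × 125%/5⌋ = $58,361. Book value $175,084.
Year 3: ⌊$175,084 × 125%/5⌋ = $43,771. Book value $131,313.
Accumulated through year 3 = $311,259 − $131,313 = $179,946.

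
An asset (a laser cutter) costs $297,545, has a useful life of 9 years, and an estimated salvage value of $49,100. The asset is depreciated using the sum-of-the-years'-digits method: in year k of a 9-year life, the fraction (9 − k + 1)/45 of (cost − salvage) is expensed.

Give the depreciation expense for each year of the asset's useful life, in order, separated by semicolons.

Depreciable base = $297,545 − $49,100 = $248,445.
Sum of the years' digits = 9+8+7+6+5+4+3+2+1 = 45.
Year 1: $248,445 × 9/45 = $49,689. Book value $247,856.
Year 2: $248,445 × 8/45 = $44,168. Book value $203,688.
Year 3: $248,445 × 7/45 = $38,647. Book value $165,041.
Year 4: $248,445 × 6/45 = $33,126. Book value $131,915.
Year 5: $248,445 × 5/45 = $27,605. Book value $104,310.
Year 6: $248,445 × 4/45 = $22,084. Book value $82,226.
Year 7: $248,445 × 3/45 = $16,563. Book value $65,663.
Year 8: $248,445 × 2/45 = $11,042. Book value $54,621.
Year 9: $248,445 × 1/45 = $5,521. Book value $49,100.

$49,689; $44,168; $38,647; $33,126; $27,605; $22,084; $16,563; $11,042; $5,521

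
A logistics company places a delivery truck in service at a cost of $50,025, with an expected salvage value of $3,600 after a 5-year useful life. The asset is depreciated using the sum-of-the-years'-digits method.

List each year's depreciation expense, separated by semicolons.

Depreciable base = $50,025 − $3,600 = $46,425.
Sum of the years' digits = 5+4+3+2+1 = 15.
Year 1: $46,425 × 5/15 = $15,475. Book value $34,550.
Year 2: $46,425 × 4/15 = $12,380. Book value $22,170.
Year 3: $46,425 × 3/15 = $9,285. Book value $12,885.
Year 4: $46,425 × 2/15 = $6,190. Book value $6,695.
Year 5: $46,425 × 1/15 = $3,095. Book value $3,600.

$15,475; $12,380; $9,285; $6,190; $3,095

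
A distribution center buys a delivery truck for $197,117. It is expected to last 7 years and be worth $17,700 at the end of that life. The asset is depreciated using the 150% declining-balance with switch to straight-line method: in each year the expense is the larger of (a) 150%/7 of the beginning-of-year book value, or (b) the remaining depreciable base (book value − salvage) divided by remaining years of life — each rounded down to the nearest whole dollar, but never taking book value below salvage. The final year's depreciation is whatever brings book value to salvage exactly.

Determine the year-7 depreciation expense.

Depreciable base = $197,117 − $17,700 = $179,417.
Year 1: DB = ⌊$197,117 × 150%/7⌋ = $42,239; SL = ⌊$179,417/7⌋ = $25,631 → take DB $42,239. Book value $154,878.
Year 2: DB = ⌊$154,878 × 150%/7⌋ = $33,188; SL = ⌊$137,178/6⌋ = $22,863 → take DB $33,188. Book value $121,690.
Year 3: DB = ⌊$121,690 × 150%/7⌋ = $26,076; SL = ⌊$103,990/5⌋ = $20,798 → take DB $26,076. Book value $95,614.
Year 4: DB = ⌊$95,614 × 150%/7⌋ = $20,488; SL = ⌊$77,914/4⌋ = $19,478 → take DB $20,488. Book value $75,126.
Year 5: DB = ⌊$75,126 × 150%/7⌋ = $16,098; SL = ⌊$57,426/3⌋ = $19,142 → take SL $19,142. Book value $55,984.
Year 6: DB = ⌊$55,984 × 150%/7⌋ = $11,996; SL = ⌊$38,284/2⌋ = $19,142 → take SL $19,142. Book value $36,842.
Year 7 (final): $36,842 − $17,700 = $19,142. Book value $17,700.

$19,142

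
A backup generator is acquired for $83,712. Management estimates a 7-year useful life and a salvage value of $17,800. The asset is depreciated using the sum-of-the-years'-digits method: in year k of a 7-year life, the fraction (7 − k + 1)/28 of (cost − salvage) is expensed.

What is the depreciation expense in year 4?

Depreciable base = $83,712 − $17,800 = $65,912.
Sum of the years' digits = 7+6+5+4+3+2+1 = 28.
Year 1: $65,912 × 7/28 = $16,478. Book value $67,234.
Year 2: $65,912 × 6/28 = $14,124. Book value $53,110.
Year 3: $65,912 × 5/28 = $11,770. Book value $41,340.
Year 4: $65,912 × 4/28 = $9,416. Book value $31,924.

$9,416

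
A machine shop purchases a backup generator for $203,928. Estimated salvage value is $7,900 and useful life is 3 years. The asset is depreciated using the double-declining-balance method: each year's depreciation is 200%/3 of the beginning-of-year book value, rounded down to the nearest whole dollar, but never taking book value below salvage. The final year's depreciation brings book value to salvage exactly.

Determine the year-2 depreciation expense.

Depreciable base = $203,928 − $7,900 = $196,028.
Year 1: ⌊$203,928 × 200%/3⌋ = $135,952. Book value $67,976.
Year 2: ⌊$67,976 × 200%/3⌋ = $45,317. Book value $22,659.

$45,317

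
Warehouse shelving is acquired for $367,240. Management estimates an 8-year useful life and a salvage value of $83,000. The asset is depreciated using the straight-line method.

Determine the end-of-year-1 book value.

$331,710

Depreciable base = $367,240 − $83,000 = $284,240.
Annual expense = $284,240 / 8 = $35,530.
End of year 1: book value $331,710.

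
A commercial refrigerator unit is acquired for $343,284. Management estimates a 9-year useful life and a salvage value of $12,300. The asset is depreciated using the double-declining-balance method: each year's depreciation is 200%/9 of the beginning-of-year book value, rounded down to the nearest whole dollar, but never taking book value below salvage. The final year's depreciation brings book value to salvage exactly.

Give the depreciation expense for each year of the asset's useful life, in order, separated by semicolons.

Depreciable base = $343,284 − $12,300 = $330,984.
Year 1: ⌊$343,284 × 200%/9⌋ = $76,285. Book value $266,999.
Year 2: ⌊$266,999 × 200%/9⌋ = $59,333. Book value $207,666.
Year 3: ⌊$207,666 × 200%/9⌋ = $46,148. Book value $161,518.
Year 4: ⌊$161,518 × 200%/9⌋ = $35,892. Book value $125,626.
Year 5: ⌊$125,626 × 200%/9⌋ = $27,916. Book value $97,710.
Year 6: ⌊$97,710 × 200%/9⌋ = $21,713. Book value $75,997.
Year 7: ⌊$75,997 × 200%/9⌋ = $16,888. Book value $59,109.
Year 8: ⌊$59,109 × 200%/9⌋ = $13,135. Book value $45,974.
Year 9 (final): $45,974 − $12,300 = $33,674. Book value $12,300.

$76,285; $59,333; $46,148; $35,892; $27,916; $21,713; $16,888; $13,135; $33,674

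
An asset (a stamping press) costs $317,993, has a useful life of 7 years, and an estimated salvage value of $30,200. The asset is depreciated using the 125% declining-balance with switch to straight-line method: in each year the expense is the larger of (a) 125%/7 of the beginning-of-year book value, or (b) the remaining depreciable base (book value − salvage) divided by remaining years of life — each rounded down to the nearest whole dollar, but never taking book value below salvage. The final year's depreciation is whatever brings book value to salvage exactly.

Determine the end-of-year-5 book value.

Depreciable base = $317,993 − $30,200 = $287,793.
Year 1: DB = ⌊$317,993 × 125%/7⌋ = $56,784; SL = ⌊$287,793/7⌋ = $41,113 → take DB $56,784. Book value $261,209.
Year 2: DB = ⌊$261,209 × 125%/7⌋ = $46,644; SL = ⌊$231,009/6⌋ = $38,501 → take DB $46,644. Book value $214,565.
Year 3: DB = ⌊$214,565 × 125%/7⌋ = $38,315; SL = ⌊$184,365/5⌋ = $36,873 → take DB $38,315. Book value $176,250.
Year 4: DB = ⌊$176,250 × 125%/7⌋ = $31,473; SL = ⌊$146,050/4⌋ = $36,512 → take SL $36,512. Book value $139,738.
Year 5: DB = ⌊$139,738 × 125%/7⌋ = $24,953; SL = ⌊$109,538/3⌋ = $36,512 → take SL $36,512. Book value $103,226.

$103,226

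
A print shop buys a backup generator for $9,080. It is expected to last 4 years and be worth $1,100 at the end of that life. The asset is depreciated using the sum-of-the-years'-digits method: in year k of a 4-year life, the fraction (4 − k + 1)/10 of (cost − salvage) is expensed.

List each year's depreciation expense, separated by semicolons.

$3,192; $2,394; $1,596; $798

Depreciable base = $9,080 − $1,100 = $7,980.
Sum of the years' digits = 4+3+2+1 = 10.
Year 1: $7,980 × 4/10 = $3,192. Book value $5,888.
Year 2: $7,980 × 3/10 = $2,394. Book value $3,494.
Year 3: $7,980 × 2/10 = $1,596. Book value $1,898.
Year 4: $7,980 × 1/10 = $798. Book value $1,100.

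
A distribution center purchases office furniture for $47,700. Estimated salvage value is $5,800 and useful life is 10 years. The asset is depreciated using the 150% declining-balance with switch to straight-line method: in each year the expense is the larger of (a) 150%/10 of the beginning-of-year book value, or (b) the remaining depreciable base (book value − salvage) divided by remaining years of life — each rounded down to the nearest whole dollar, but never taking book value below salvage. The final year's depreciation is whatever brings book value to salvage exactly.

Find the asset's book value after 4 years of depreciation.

Depreciable base = $47,700 − $5,800 = $41,900.
Year 1: DB = ⌊$47,700 × 150%/10⌋ = $7,155; SL = ⌊$41,900/10⌋ = $4,190 → take DB $7,155. Book value $40,545.
Year 2: DB = ⌊$40,545 × 150%/10⌋ = $6,081; SL = ⌊$34,745/9⌋ = $3,860 → take DB $6,081. Book value $34,464.
Year 3: DB = ⌊$34,464 × 150%/10⌋ = $5,169; SL = ⌊$28,664/8⌋ = $3,583 → take DB $5,169. Book value $29,295.
Year 4: DB = ⌊$29,295 × 150%/10⌋ = $4,394; SL = ⌊$23,495/7⌋ = $3,356 → take DB $4,394. Book value $24,901.

$24,901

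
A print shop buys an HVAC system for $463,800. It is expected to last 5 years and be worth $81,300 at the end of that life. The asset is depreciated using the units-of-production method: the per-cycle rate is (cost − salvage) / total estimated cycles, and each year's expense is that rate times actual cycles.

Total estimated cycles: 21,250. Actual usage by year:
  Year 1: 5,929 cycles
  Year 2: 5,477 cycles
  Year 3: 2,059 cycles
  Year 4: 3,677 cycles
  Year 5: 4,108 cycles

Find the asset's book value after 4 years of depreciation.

Depreciable base = $463,800 − $81,300 = $382,500.
Rate = $382,500 / 21,250 cycles = $18 per cycle.
Year 1: 5,929 × $18 = $106,722. Book value $357,078.
Year 2: 5,477 × $18 = $98,586. Book value $258,492.
Year 3: 2,059 × $18 = $37,062. Book value $221,430.
Year 4: 3,677 × $18 = $66,186. Book value $155,244.

$155,244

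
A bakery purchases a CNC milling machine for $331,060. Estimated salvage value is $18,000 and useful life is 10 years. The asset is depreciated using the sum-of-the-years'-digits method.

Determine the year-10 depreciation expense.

$5,692

Depreciable base = $331,060 − $18,000 = $313,060.
Sum of the years' digits = 10+9+8+7+6+5+4+3+2+1 = 55.
Year 1: $313,060 × 10/55 = $56,920. Book value $274,140.
Year 2: $313,060 × 9/55 = $51,228. Book value $222,912.
Year 3: $313,060 × 8/55 = $45,536. Book value $177,376.
Year 4: $313,060 × 7/55 = $39,844. Book value $137,532.
Year 5: $313,060 × 6/55 = $34,152. Book value $103,380.
Year 6: $313,060 × 5/55 = $28,460. Book value $74,920.
Year 7: $313,060 × 4/55 = $22,768. Book value $52,152.
Year 8: $313,060 × 3/55 = $17,076. Book value $35,076.
Year 9: $313,060 × 2/55 = $11,384. Book value $23,692.
Year 10: $313,060 × 1/55 = $5,692. Book value $18,000.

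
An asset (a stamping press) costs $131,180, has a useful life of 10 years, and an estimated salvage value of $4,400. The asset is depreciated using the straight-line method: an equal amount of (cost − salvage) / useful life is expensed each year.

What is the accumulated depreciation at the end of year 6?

$76,068

Depreciable base = $131,180 − $4,400 = $126,780.
Annual expense = $126,780 / 10 = $12,678.
End of year 1: book value $118,502.
End of year 2: book value $105,824.
End of year 3: book value $93,146.
End of year 4: book value $80,468.
End of year 5: book value $67,790.
End of year 6: book value $55,112.
Accumulated through year 6 = $131,180 − $55,112 = $76,068.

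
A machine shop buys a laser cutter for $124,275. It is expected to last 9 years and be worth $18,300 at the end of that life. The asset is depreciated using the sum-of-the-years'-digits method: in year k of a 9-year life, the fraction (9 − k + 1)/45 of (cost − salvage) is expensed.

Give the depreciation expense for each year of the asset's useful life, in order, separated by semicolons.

$21,195; $18,840; $16,485; $14,130; $11,775; $9,420; $7,065; $4,710; $2,355

Depreciable base = $124,275 − $18,300 = $105,975.
Sum of the years' digits = 9+8+7+6+5+4+3+2+1 = 45.
Year 1: $105,975 × 9/45 = $21,195. Book value $103,080.
Year 2: $105,975 × 8/45 = $18,840. Book value $84,240.
Year 3: $105,975 × 7/45 = $16,485. Book value $67,755.
Year 4: $105,975 × 6/45 = $14,130. Book value $53,625.
Year 5: $105,975 × 5/45 = $11,775. Book value $41,850.
Year 6: $105,975 × 4/45 = $9,420. Book value $32,430.
Year 7: $105,975 × 3/45 = $7,065. Book value $25,365.
Year 8: $105,975 × 2/45 = $4,710. Book value $20,655.
Year 9: $105,975 × 1/45 = $2,355. Book value $18,300.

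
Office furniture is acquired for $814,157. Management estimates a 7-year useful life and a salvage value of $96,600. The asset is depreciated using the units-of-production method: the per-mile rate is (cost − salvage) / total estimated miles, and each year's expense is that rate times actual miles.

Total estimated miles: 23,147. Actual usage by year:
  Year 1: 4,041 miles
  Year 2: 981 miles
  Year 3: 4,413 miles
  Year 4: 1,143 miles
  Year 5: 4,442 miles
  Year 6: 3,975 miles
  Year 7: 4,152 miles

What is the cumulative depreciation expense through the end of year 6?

Depreciable base = $814,157 − $96,600 = $717,557.
Rate = $717,557 / 23,147 miles = $31 per mile.
Year 1: 4,041 × $31 = $125,271. Book value $688,886.
Year 2: 981 × $31 = $30,411. Book value $658,475.
Year 3: 4,413 × $31 = $136,803. Book value $521,672.
Year 4: 1,143 × $31 = $35,433. Book value $486,239.
Year 5: 4,442 × $31 = $137,702. Book value $348,537.
Year 6: 3,975 × $31 = $123,225. Book value $225,312.
Accumulated through year 6 = $814,157 − $225,312 = $588,845.

$588,845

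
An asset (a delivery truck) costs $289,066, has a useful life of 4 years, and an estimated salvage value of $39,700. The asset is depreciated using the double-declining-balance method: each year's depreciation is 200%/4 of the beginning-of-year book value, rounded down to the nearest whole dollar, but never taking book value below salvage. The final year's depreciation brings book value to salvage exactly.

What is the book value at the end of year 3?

Depreciable base = $289,066 − $39,700 = $249,366.
Year 1: ⌊$289,066 × 200%/4⌋ = $144,533. Book value $144,533.
Year 2: ⌊$144,533 × 200%/4⌋ = $72,266. Book value $72,267.
Year 3: ⌊$72,267 × 200%/4⌋ = $36,133, capped at $32,567. Book value $39,700.

$39,700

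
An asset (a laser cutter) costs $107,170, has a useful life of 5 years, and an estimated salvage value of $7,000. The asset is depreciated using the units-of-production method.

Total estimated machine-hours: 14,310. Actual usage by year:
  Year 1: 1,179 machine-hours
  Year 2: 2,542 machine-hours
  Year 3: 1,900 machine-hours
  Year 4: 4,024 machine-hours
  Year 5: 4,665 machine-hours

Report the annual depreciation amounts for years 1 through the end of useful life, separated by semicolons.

Depreciable base = $107,170 − $7,000 = $100,170.
Rate = $100,170 / 14,310 machine-hours = $7 per machine-hour.
Year 1: 1,179 × $7 = $8,253. Book value $98,917.
Year 2: 2,542 × $7 = $17,794. Book value $81,123.
Year 3: 1,900 × $7 = $13,300. Book value $67,823.
Year 4: 4,024 × $7 = $28,168. Book value $39,655.
Year 5: 4,665 × $7 = $32,655. Book value $7,000.

$8,253; $17,794; $13,300; $28,168; $32,655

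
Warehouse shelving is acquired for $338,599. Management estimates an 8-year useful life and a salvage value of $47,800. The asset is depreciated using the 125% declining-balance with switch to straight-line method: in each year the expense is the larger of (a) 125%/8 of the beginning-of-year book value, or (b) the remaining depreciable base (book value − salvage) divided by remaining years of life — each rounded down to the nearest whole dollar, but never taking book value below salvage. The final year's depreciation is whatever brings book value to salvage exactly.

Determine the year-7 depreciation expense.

$30,953

Depreciable base = $338,599 − $47,800 = $290,799.
Year 1: DB = ⌊$338,599 × 125%/8⌋ = $52,906; SL = ⌊$290,799/8⌋ = $36,349 → take DB $52,906. Book value $285,693.
Year 2: DB = ⌊$285,693 × 125%/8⌋ = $44,639; SL = ⌊$237,893/7⌋ = $33,984 → take DB $44,639. Book value $241,054.
Year 3: DB = ⌊$241,054 × 125%/8⌋ = $37,664; SL = ⌊$193,254/6⌋ = $32,209 → take DB $37,664. Book value $203,390.
Year 4: DB = ⌊$203,390 × 125%/8⌋ = $31,779; SL = ⌊$155,590/5⌋ = $31,118 → take DB $31,779. Book value $171,611.
Year 5: DB = ⌊$171,611 × 125%/8⌋ = $26,814; SL = ⌊$123,811/4⌋ = $30,952 → take SL $30,952. Book value $140,659.
Year 6: DB = ⌊$140,659 × 125%/8⌋ = $21,977; SL = ⌊$92,859/3⌋ = $30,953 → take SL $30,953. Book value $109,706.
Year 7: DB = ⌊$109,706 × 125%/8⌋ = $17,141; SL = ⌊$61,906/2⌋ = $30,953 → take SL $30,953. Book value $78,753.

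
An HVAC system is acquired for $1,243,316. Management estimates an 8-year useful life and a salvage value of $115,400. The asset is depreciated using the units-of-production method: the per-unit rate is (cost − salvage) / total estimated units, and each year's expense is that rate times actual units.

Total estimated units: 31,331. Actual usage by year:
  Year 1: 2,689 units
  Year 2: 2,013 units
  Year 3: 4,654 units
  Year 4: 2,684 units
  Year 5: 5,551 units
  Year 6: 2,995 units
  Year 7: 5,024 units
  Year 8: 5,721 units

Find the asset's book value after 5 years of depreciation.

$610,040

Depreciable base = $1,243,316 − $115,400 = $1,127,916.
Rate = $1,127,916 / 31,331 units = $36 per unit.
Year 1: 2,689 × $36 = $96,804. Book value $1,146,512.
Year 2: 2,013 × $36 = $72,468. Book value $1,074,044.
Year 3: 4,654 × $36 = $167,544. Book value $906,500.
Year 4: 2,684 × $36 = $96,624. Book value $809,876.
Year 5: 5,551 × $36 = $199,836. Book value $610,040.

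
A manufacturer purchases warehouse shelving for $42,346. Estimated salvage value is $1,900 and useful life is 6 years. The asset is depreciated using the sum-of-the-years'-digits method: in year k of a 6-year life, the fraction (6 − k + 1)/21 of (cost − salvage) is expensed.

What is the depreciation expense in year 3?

Depreciable base = $42,346 − $1,900 = $40,446.
Sum of the years' digits = 6+5+4+3+2+1 = 21.
Year 1: $40,446 × 6/21 = $11,556. Book value $30,790.
Year 2: $40,446 × 5/21 = $9,630. Book value $21,160.
Year 3: $40,446 × 4/21 = $7,704. Book value $13,456.

$7,704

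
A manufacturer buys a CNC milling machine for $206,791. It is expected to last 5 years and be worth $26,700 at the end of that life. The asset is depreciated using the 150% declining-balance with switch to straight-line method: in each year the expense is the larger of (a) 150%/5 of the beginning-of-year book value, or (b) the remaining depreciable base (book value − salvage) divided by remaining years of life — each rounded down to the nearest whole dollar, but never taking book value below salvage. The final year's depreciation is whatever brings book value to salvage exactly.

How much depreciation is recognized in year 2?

Depreciable base = $206,791 − $26,700 = $180,091.
Year 1: DB = ⌊$206,791 × 150%/5⌋ = $62,037; SL = ⌊$180,091/5⌋ = $36,018 → take DB $62,037. Book value $144,754.
Year 2: DB = ⌊$144,754 × 150%/5⌋ = $43,426; SL = ⌊$118,054/4⌋ = $29,513 → take DB $43,426. Book value $101,328.

$43,426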